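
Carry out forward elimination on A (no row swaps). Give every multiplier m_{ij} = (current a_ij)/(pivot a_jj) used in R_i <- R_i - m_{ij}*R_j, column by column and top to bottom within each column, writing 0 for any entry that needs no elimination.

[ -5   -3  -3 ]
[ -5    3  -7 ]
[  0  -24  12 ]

Forward elimination:
R2 <- R2 - (1)*R1:  [  0   6  -4 ]
R3: entry in column 1 is already 0 -> m_{31} = 0 (no row operation needed)
R3 <- R3 - (-4)*R2:  [  0   0  -4 ]
Multipliers (in order of application): m_{21} = 1, m_{31} = 0, m_{32} = -4

multipliers: 1, 0, -4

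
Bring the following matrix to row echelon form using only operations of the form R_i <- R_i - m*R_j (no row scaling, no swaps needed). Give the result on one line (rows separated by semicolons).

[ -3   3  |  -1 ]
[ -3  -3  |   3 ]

Forward elimination:
R2 <- R2 - (1)*R1:  [  0  -6   4 ]
Row echelon form:
[ -3   3  |  -1 ]
[  0  -6  |   4 ]

REF = [-3 3 -1; 0 -6 4]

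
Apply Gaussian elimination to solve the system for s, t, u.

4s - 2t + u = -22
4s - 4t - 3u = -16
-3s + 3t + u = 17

(-2, 5, -4)

Forward elimination on [A|b]:
R2 <- R2 - (1)*R1:  [  0  -2  -4   6 ]
R3 <- R3 - (-3/4)*R1:  [   0  3/2  7/4  1/2 ]
R3 <- R3 - (-3/4)*R2:  [    0     0  -5/4     5 ]
Row echelon form:
[ 4  -2     1  |  -22 ]
[ 0  -2    -4  |    6 ]
[ 0   0  -5/4  |    5 ]
Back-substitution:
u = (5) / (-5/4) = -4
t = (6 - (-4)*(-4)) / -2 = 5
s = (-22 - (-2)*(5) - (1)*(-4)) / 4 = -2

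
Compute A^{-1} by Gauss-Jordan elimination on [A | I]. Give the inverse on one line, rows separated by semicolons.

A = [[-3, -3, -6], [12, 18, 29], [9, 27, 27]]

Gauss-Jordan on [A | I]:
R1 <- (1/-3)*R1:  [    1     1     2  |  -1/3     0     0 ]
R2 <- R2 - (12)*R1:  [ 0  6  5  |  4  1  0 ]
R3 <- R3 - (9)*R1:  [  0  18   9  |   3   0   1 ]
R2 <- (1/6)*R2:  [   0    1  5/6  |  2/3  1/6    0 ]
R1 <- R1 - (1)*R2:  [    1     0   7/6  |    -1  -1/6     0 ]
R3 <- R3 - (18)*R2:  [  0   0  -6  |  -9  -3   1 ]
R3 <- (1/-6)*R3:  [    0     0     1  |   3/2   1/2  -1/6 ]
R1 <- R1 - (7/6)*R3:  [     1      0      0  |  -11/4   -3/4   7/36 ]
R2 <- R2 - (5/6)*R3:  [     0      1      0  |  -7/12   -1/4   5/36 ]
Right block of [I | A^{-1}] is the inverse:
[ -11/4  -3/4  7/36 ]
[ -7/12  -1/4  5/36 ]
[   3/2   1/2  -1/6 ]

inverse = [-11/4 -3/4 7/36; -7/12 -1/4 5/36; 3/2 1/2 -1/6]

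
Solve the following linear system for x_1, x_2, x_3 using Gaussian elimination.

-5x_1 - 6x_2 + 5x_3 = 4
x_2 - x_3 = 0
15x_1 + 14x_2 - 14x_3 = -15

Forward elimination on [A|b]:
R3 <- R3 - (-3)*R1:  [  0  -4   1  -3 ]
R3 <- R3 - (-4)*R2:  [  0   0  -3  -3 ]
Row echelon form:
[ -5  -6   5  |   4 ]
[  0   1  -1  |   0 ]
[  0   0  -3  |  -3 ]
Back-substitution:
x_3 = (-3) / -3 = 1
x_2 = (0 - (-1)*(1)) / 1 = 1
x_1 = (4 - (-6)*(1) - (5)*(1)) / -5 = -1

(-1, 1, 1)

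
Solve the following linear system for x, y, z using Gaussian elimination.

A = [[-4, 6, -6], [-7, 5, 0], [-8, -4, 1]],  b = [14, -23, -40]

(4, 1, -4)

Forward elimination on [A|b]:
R2 <- R2 - (7/4)*R1:  [     0  -11/2   21/2  -95/2 ]
R3 <- R3 - (2)*R1:  [   0  -16   13  -68 ]
R3 <- R3 - (32/11)*R2:  [       0        0  -193/11   772/11 ]
Row echelon form:
[ -4      6       -6  |      14 ]
[  0  -11/2     21/2  |   -95/2 ]
[  0      0  -193/11  |  772/11 ]
Back-substitution:
z = (772/11) / (-193/11) = -4
y = (-95/2 - (21/2)*(-4)) / (-11/2) = 1
x = (14 - (6)*(1) - (-6)*(-4)) / -4 = 4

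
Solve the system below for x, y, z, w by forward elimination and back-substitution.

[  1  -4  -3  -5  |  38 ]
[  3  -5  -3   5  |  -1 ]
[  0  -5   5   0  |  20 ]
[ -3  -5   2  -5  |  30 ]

Forward elimination on [A|b]:
R2 <- R2 - (3)*R1:  [    0     7     6    20  -115 ]
R4 <- R4 - (-3)*R1:  [   0  -17   -7  -20  144 ]
R3 <- R3 - (-5/7)*R2:  [      0       0    65/7   100/7  -435/7 ]
R4 <- R4 - (-17/7)*R2:  [      0       0    53/7   200/7  -947/7 ]
R4 <- R4 - (53/65)*R3:  [        0         0         0    220/13  -1100/13 ]
Row echelon form:
[ 1  -4    -3      -5  |        38 ]
[ 0   7     6      20  |      -115 ]
[ 0   0  65/7   100/7  |    -435/7 ]
[ 0   0     0  220/13  |  -1100/13 ]
Back-substitution:
w = (-1100/13) / (220/13) = -5
z = (-435/7 - (100/7)*(-5)) / (65/7) = 1
y = (-115 - (6)*(1) - (20)*(-5)) / 7 = -3
x = (38 - (-4)*(-3) - (-3)*(1) - (-5)*(-5)) / 1 = 4

(4, -3, 1, -5)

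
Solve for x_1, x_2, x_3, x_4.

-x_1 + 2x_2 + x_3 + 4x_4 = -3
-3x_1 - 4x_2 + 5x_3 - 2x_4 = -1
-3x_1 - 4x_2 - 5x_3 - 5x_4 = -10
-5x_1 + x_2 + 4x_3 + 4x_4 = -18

(5, -5, 0, 3)

Forward elimination on [A|b]:
R2 <- R2 - (3)*R1:  [   0  -10    2  -14    8 ]
R3 <- R3 - (3)*R1:  [   0  -10   -8  -17   -1 ]
R4 <- R4 - (5)*R1:  [   0   -9   -1  -16   -3 ]
R3 <- R3 - (1)*R2:  [   0    0  -10   -3   -9 ]
R4 <- R4 - (9/10)*R2:  [     0      0  -14/5  -17/5  -51/5 ]
R4 <- R4 - (7/25)*R3:  [       0        0        0   -64/25  -192/25 ]
Row echelon form:
[ -1    2    1       4  |       -3 ]
[  0  -10    2     -14  |        8 ]
[  0    0  -10      -3  |       -9 ]
[  0    0    0  -64/25  |  -192/25 ]
Back-substitution:
x_4 = (-192/25) / (-64/25) = 3
x_3 = (-9 - (-3)*(3)) / -10 = 0
x_2 = (8 - (2)*(0) - (-14)*(3)) / -10 = -5
x_1 = (-3 - (2)*(-5) - (1)*(0) - (4)*(3)) / -1 = 5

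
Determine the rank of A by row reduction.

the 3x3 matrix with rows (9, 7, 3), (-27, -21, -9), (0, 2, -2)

rank(A) = 2

Row reduction:
R2 <- R2 - (-3)*R1:  [ 0  0  0 ]
R2 <-> R3   (pivot in column 2 was zero)
[ 9  7   3 ]
[ 0  2  -2 ]
[ 0  0   0 ]
Row echelon form:
[ 9  7   3 ]
[ 0  2  -2 ]
[ 0  0   0 ]
Nonzero rows / pivot columns: 2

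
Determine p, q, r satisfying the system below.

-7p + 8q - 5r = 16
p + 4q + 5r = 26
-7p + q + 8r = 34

(-1, 3, 3)

Forward elimination on [A|b]:
R2 <- R2 - (-1/7)*R1:  [     0   36/7   30/7  198/7 ]
R3 <- R3 - (1)*R1:  [  0  -7  13  18 ]
R3 <- R3 - (-49/36)*R2:  [     0      0  113/6  113/2 ]
Row echelon form:
[ -7     8     -5  |     16 ]
[  0  36/7   30/7  |  198/7 ]
[  0     0  113/6  |  113/2 ]
Back-substitution:
r = (113/2) / (113/6) = 3
q = (198/7 - (30/7)*(3)) / (36/7) = 3
p = (16 - (8)*(3) - (-5)*(3)) / -7 = -1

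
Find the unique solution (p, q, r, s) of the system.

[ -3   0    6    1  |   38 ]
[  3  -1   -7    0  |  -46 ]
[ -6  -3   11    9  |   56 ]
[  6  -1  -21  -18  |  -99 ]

(-5, 3, 4, -1)

Forward elimination on [A|b]:
R2 <- R2 - (-1)*R1:  [  0  -1  -1   1  -8 ]
R3 <- R3 - (2)*R1:  [   0   -3   -1    7  -20 ]
R4 <- R4 - (-2)*R1:  [   0   -1   -9  -16  -23 ]
R3 <- R3 - (3)*R2:  [ 0  0  2  4  4 ]
R4 <- R4 - (1)*R2:  [   0    0   -8  -17  -15 ]
R4 <- R4 - (-4)*R3:  [  0   0   0  -1   1 ]
Row echelon form:
[ -3   0   6   1  |  38 ]
[  0  -1  -1   1  |  -8 ]
[  0   0   2   4  |   4 ]
[  0   0   0  -1  |   1 ]
Back-substitution:
s = (1) / -1 = -1
r = (4 - (4)*(-1)) / 2 = 4
q = (-8 - (-1)*(4) - (1)*(-1)) / -1 = 3
p = (38 - (6)*(4) - (1)*(-1)) / -3 = -5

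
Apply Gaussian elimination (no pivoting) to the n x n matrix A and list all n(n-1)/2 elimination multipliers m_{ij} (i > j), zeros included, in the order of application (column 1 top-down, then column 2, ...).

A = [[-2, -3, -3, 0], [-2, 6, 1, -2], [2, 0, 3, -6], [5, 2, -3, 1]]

Forward elimination:
R2 <- R2 - (1)*R1:  [  0   9   4  -2 ]
R3 <- R3 - (-1)*R1:  [  0  -3   0  -6 ]
R4 <- R4 - (-5/2)*R1:  [     0  -11/2  -21/2      1 ]
R3 <- R3 - (-1/3)*R2:  [     0      0    4/3  -20/3 ]
R4 <- R4 - (-11/18)*R2:  [       0        0  -145/18     -2/9 ]
R4 <- R4 - (-145/24)*R3:  [     0      0      0  -81/2 ]
Multipliers (in order of application): m_{21} = 1, m_{31} = -1, m_{41} = -5/2, m_{32} = -1/3, m_{42} = -11/18, m_{43} = -145/24

multipliers: 1, -1, -5/2, -1/3, -11/18, -145/24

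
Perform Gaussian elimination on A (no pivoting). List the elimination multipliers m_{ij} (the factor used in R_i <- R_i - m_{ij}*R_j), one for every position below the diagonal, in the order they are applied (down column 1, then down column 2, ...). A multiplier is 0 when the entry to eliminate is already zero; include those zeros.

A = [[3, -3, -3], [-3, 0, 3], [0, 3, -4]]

multipliers: -1, 0, -1

Forward elimination:
R2 <- R2 - (-1)*R1:  [  0  -3   0 ]
R3: entry in column 1 is already 0 -> m_{31} = 0 (no row operation needed)
R3 <- R3 - (-1)*R2:  [  0   0  -4 ]
Multipliers (in order of application): m_{21} = -1, m_{31} = 0, m_{32} = -1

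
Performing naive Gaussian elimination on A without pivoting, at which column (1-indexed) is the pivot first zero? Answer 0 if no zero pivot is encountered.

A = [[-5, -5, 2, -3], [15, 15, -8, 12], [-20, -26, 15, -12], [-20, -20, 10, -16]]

Naive forward elimination:
R2 <- R2 - (-3)*R1:  [  0   0  -2   3 ]
R3 <- R3 - (4)*R1:  [  0  -6   7   0 ]
R4 <- R4 - (4)*R1:  [  0   0   2  -4 ]
Matrix at this point:
[ -5  -5   2  -3 ]
[  0   0  -2   3 ]
[  0  -6   7   0 ]
[  0   0   2  -4 ]
Pivot entry (2,2) is zero but row 3 has -6 in column 2 -> naive elimination stops; a row interchange (e.g. R2 <-> R3) would be required here.

first zero-pivot column = 2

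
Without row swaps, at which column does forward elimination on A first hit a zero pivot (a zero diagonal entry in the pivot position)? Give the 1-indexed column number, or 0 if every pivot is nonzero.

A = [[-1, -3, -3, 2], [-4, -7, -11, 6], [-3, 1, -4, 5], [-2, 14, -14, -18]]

first zero-pivot column = 0

Naive forward elimination:
R2 <- R2 - (4)*R1:  [  0   5   1  -2 ]
R3 <- R3 - (3)*R1:  [  0  10   5  -1 ]
R4 <- R4 - (2)*R1:  [   0   20   -8  -22 ]
R3 <- R3 - (2)*R2:  [ 0  0  3  3 ]
R4 <- R4 - (4)*R2:  [   0    0  -12  -14 ]
R4 <- R4 - (-4)*R3:  [  0   0   0  -2 ]
All pivots nonzero; naive elimination completes without hitting a zero pivot.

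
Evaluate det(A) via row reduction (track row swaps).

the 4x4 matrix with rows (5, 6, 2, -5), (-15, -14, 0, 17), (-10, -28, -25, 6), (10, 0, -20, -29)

det(A) = -300

Forward elimination:
R2 <- R2 - (-3)*R1:  [ 0  4  6  2 ]
R3 <- R3 - (-2)*R1:  [   0  -16  -21   -4 ]
R4 <- R4 - (2)*R1:  [   0  -12  -24  -19 ]
R3 <- R3 - (-4)*R2:  [ 0  0  3  4 ]
R4 <- R4 - (-3)*R2:  [   0    0   -6  -13 ]
R4 <- R4 - (-2)*R3:  [  0   0   0  -5 ]
Upper-triangular form:
[ 5  6  2  -5 ]
[ 0  4  6   2 ]
[ 0  0  3   4 ]
[ 0  0  0  -5 ]
det(A) = (-1)^0 * (5) * (4) * (3) * (-5) = -300  (0 row swaps -> sign +1)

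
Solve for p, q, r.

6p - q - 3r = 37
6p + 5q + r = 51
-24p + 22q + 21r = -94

Forward elimination on [A|b]:
R2 <- R2 - (1)*R1:  [  0   6   4  14 ]
R3 <- R3 - (-4)*R1:  [  0  18   9  54 ]
R3 <- R3 - (3)*R2:  [  0   0  -3  12 ]
Row echelon form:
[ 6  -1  -3  |  37 ]
[ 0   6   4  |  14 ]
[ 0   0  -3  |  12 ]
Back-substitution:
r = (12) / -3 = -4
q = (14 - (4)*(-4)) / 6 = 5
p = (37 - (-1)*(5) - (-3)*(-4)) / 6 = 5

(5, 5, -4)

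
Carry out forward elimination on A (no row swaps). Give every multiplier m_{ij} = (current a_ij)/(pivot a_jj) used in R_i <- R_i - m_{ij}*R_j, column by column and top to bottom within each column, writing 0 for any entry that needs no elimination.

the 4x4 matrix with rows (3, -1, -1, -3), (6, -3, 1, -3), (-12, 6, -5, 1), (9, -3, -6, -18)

Forward elimination:
R2 <- R2 - (2)*R1:  [  0  -1   3   3 ]
R3 <- R3 - (-4)*R1:  [   0    2   -9  -11 ]
R4 <- R4 - (3)*R1:  [  0   0  -3  -9 ]
R3 <- R3 - (-2)*R2:  [  0   0  -3  -5 ]
R4: entry in column 2 is already 0 -> m_{42} = 0 (no row operation needed)
R4 <- R4 - (1)*R3:  [  0   0   0  -4 ]
Multipliers (in order of application): m_{21} = 2, m_{31} = -4, m_{41} = 3, m_{32} = -2, m_{42} = 0, m_{43} = 1

multipliers: 2, -4, 3, -2, 0, 1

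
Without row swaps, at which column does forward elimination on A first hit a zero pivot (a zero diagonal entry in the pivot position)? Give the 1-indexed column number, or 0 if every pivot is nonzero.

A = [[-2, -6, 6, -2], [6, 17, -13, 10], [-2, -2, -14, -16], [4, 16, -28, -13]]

Naive forward elimination:
R2 <- R2 - (-3)*R1:  [  0  -1   5   4 ]
R3 <- R3 - (1)*R1:  [   0    4  -20  -14 ]
R4 <- R4 - (-2)*R1:  [   0    4  -16  -17 ]
R3 <- R3 - (-4)*R2:  [ 0  0  0  2 ]
R4 <- R4 - (-4)*R2:  [  0   0   4  -1 ]
Matrix at this point:
[ -2  -6  6  -2 ]
[  0  -1  5   4 ]
[  0   0  0   2 ]
[  0   0  4  -1 ]
Pivot entry (3,3) is zero but row 4 has 4 in column 3 -> naive elimination stops; a row interchange (e.g. R3 <-> R4) would be required here.

first zero-pivot column = 3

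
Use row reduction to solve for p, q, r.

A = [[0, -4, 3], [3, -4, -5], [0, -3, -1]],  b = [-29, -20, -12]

Forward elimination on [A|b]:
R1 <-> R2   (pivot in column 1 was zero)
[ 3  -4  -5  -20 ]
[ 0  -4   3  -29 ]
[ 0  -3  -1  -12 ]
R3 <- R3 - (3/4)*R2:  [     0      0  -13/4   39/4 ]
Row echelon form:
[ 3  -4     -5  |   -20 ]
[ 0  -4      3  |   -29 ]
[ 0   0  -13/4  |  39/4 ]
Back-substitution:
r = (39/4) / (-13/4) = -3
q = (-29 - (3)*(-3)) / -4 = 5
p = (-20 - (-4)*(5) - (-5)*(-3)) / 3 = -5

(-5, 5, -3)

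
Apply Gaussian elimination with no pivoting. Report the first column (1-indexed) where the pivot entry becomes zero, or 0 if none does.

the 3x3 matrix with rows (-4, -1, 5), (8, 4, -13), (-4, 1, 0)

Naive forward elimination:
R2 <- R2 - (-2)*R1:  [  0   2  -3 ]
R3 <- R3 - (1)*R1:  [  0   2  -5 ]
R3 <- R3 - (1)*R2:  [  0   0  -2 ]
All pivots nonzero; naive elimination completes without hitting a zero pivot.

first zero-pivot column = 0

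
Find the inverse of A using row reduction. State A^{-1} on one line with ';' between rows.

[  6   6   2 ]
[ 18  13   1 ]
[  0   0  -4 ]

inverse = [-13/30 1/5 -1/6; 3/5 -1/5 1/4; 0 0 -1/4]

Gauss-Jordan on [A | I]:
R1 <- (1/6)*R1:  [   1    1  1/3  |  1/6    0    0 ]
R2 <- R2 - (18)*R1:  [  0  -5  -5  |  -3   1   0 ]
R2 <- (1/-5)*R2:  [    0     1     1  |   3/5  -1/5     0 ]
R1 <- R1 - (1)*R2:  [      1       0    -2/3  |  -13/30     1/5       0 ]
R3 <- (1/-4)*R3:  [    0     0     1  |     0     0  -1/4 ]
R1 <- R1 - (-2/3)*R3:  [      1       0       0  |  -13/30     1/5    -1/6 ]
R2 <- R2 - (1)*R3:  [    0     1     0  |   3/5  -1/5   1/4 ]
Right block of [I | A^{-1}] is the inverse:
[ -13/30   1/5  -1/6 ]
[    3/5  -1/5   1/4 ]
[      0     0  -1/4 ]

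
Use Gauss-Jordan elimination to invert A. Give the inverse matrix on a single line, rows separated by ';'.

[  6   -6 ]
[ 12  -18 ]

inverse = [1/2 -1/6; 1/3 -1/6]

Gauss-Jordan on [A | I]:
R1 <- (1/6)*R1:  [   1   -1  |  1/6    0 ]
R2 <- R2 - (12)*R1:  [  0  -6  |  -2   1 ]
R2 <- (1/-6)*R2:  [    0     1  |   1/3  -1/6 ]
R1 <- R1 - (-1)*R2:  [    1     0  |   1/2  -1/6 ]
Right block of [I | A^{-1}] is the inverse:
[ 1/2  -1/6 ]
[ 1/3  -1/6 ]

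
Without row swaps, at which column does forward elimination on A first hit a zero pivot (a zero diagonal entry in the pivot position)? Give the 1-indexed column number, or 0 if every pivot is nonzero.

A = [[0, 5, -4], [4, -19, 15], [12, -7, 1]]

Naive forward elimination:
Pivot entry (1,1) is zero but row 2 has 4 in column 1 -> naive elimination stops; a row interchange (e.g. R1 <-> R2) would be required here.

first zero-pivot column = 1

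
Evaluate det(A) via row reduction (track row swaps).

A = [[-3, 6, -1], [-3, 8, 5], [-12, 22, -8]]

Forward elimination:
R2 <- R2 - (1)*R1:  [ 0  2  6 ]
R3 <- R3 - (4)*R1:  [  0  -2  -4 ]
R3 <- R3 - (-1)*R2:  [ 0  0  2 ]
Upper-triangular form:
[ -3  6  -1 ]
[  0  2   6 ]
[  0  0   2 ]
det(A) = (-1)^0 * (-3) * (2) * (2) = -12  (0 row swaps -> sign +1)

det(A) = -12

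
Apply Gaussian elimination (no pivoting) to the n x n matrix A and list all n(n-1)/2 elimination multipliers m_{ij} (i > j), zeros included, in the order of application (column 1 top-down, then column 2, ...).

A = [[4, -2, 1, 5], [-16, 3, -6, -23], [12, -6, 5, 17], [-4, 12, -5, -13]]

multipliers: -4, 3, -1, 0, -2, -4

Forward elimination:
R2 <- R2 - (-4)*R1:  [  0  -5  -2  -3 ]
R3 <- R3 - (3)*R1:  [ 0  0  2  2 ]
R4 <- R4 - (-1)*R1:  [  0  10  -4  -8 ]
R3: entry in column 2 is already 0 -> m_{32} = 0 (no row operation needed)
R4 <- R4 - (-2)*R2:  [   0    0   -8  -14 ]
R4 <- R4 - (-4)*R3:  [  0   0   0  -6 ]
Multipliers (in order of application): m_{21} = -4, m_{31} = 3, m_{41} = -1, m_{32} = 0, m_{42} = -2, m_{43} = -4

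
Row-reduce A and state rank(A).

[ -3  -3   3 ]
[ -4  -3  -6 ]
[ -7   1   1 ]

rank(A) = 3

Row reduction:
R2 <- R2 - (4/3)*R1:  [   0    1  -10 ]
R3 <- R3 - (7/3)*R1:  [  0   8  -6 ]
R3 <- R3 - (8)*R2:  [  0   0  74 ]
Row echelon form:
[ -3  -3    3 ]
[  0   1  -10 ]
[  0   0   74 ]
Nonzero rows / pivot columns: 3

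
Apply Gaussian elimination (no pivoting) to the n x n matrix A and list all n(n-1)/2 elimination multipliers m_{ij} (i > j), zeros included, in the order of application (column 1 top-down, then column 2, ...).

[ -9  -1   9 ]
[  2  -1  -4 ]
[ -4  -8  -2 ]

multipliers: -2/9, 4/9, 68/11

Forward elimination:
R2 <- R2 - (-2/9)*R1:  [     0  -11/9     -2 ]
R3 <- R3 - (4/9)*R1:  [     0  -68/9     -6 ]
R3 <- R3 - (68/11)*R2:  [     0      0  70/11 ]
Multipliers (in order of application): m_{21} = -2/9, m_{31} = 4/9, m_{32} = 68/11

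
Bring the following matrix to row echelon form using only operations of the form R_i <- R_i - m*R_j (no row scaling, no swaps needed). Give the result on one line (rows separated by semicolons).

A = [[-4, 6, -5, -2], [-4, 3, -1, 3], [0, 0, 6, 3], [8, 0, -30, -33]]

Forward elimination:
R2 <- R2 - (1)*R1:  [  0  -3   4   5 ]
R4 <- R4 - (-2)*R1:  [   0   12  -40  -37 ]
R4 <- R4 - (-4)*R2:  [   0    0  -24  -17 ]
R4 <- R4 - (-4)*R3:  [  0   0   0  -5 ]
Row echelon form:
[ -4   6  -5  -2 ]
[  0  -3   4   5 ]
[  0   0   6   3 ]
[  0   0   0  -5 ]

REF = [-4 6 -5 -2; 0 -3 4 5; 0 0 6 3; 0 0 0 -5]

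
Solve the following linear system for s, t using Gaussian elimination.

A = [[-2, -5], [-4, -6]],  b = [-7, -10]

(1, 1)

Forward elimination on [A|b]:
R2 <- R2 - (2)*R1:  [ 0  4  4 ]
Row echelon form:
[ -2  -5  |  -7 ]
[  0   4  |   4 ]
Back-substitution:
t = (4) / 4 = 1
s = (-7 - (-5)*(1)) / -2 = 1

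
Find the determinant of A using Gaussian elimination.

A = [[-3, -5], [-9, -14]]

Forward elimination:
R2 <- R2 - (3)*R1:  [ 0  1 ]
Upper-triangular form:
[ -3  -5 ]
[  0   1 ]
det(A) = (-1)^0 * (-3) * (1) = -3  (0 row swaps -> sign +1)

det(A) = -3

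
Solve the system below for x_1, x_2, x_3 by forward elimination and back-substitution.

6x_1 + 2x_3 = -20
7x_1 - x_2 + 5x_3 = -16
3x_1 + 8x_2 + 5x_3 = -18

(-4, -2, 2)

Forward elimination on [A|b]:
R2 <- R2 - (7/6)*R1:  [    0    -1   8/3  22/3 ]
R3 <- R3 - (1/2)*R1:  [  0   8   4  -8 ]
R3 <- R3 - (-8)*R2:  [     0      0   76/3  152/3 ]
Row echelon form:
[ 6   0     2  |    -20 ]
[ 0  -1   8/3  |   22/3 ]
[ 0   0  76/3  |  152/3 ]
Back-substitution:
x_3 = (152/3) / (76/3) = 2
x_2 = (22/3 - (8/3)*(2)) / -1 = -2
x_1 = (-20 - (2)*(2)) / 6 = -4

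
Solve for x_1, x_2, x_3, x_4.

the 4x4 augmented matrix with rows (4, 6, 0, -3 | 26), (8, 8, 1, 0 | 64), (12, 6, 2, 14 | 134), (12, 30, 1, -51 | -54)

(5, 3, 0, 4)

Forward elimination on [A|b]:
R2 <- R2 - (2)*R1:  [  0  -4   1   6  12 ]
R3 <- R3 - (3)*R1:  [   0  -12    2   23   56 ]
R4 <- R4 - (3)*R1:  [    0    12     1   -42  -132 ]
R3 <- R3 - (3)*R2:  [  0   0  -1   5  20 ]
R4 <- R4 - (-3)*R2:  [   0    0    4  -24  -96 ]
R4 <- R4 - (-4)*R3:  [   0    0    0   -4  -16 ]
Row echelon form:
[ 4   6   0  -3  |   26 ]
[ 0  -4   1   6  |   12 ]
[ 0   0  -1   5  |   20 ]
[ 0   0   0  -4  |  -16 ]
Back-substitution:
x_4 = (-16) / -4 = 4
x_3 = (20 - (5)*(4)) / -1 = 0
x_2 = (12 - (1)*(0) - (6)*(4)) / -4 = 3
x_1 = (26 - (6)*(3) - (-3)*(4)) / 4 = 5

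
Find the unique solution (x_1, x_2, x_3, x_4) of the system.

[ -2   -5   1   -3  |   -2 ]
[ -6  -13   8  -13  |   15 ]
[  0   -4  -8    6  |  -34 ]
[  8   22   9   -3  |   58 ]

(2, 0, 5, 1)

Forward elimination on [A|b]:
R2 <- R2 - (3)*R1:  [  0   2   5  -4  21 ]
R4 <- R4 - (-4)*R1:  [   0    2   13  -15   50 ]
R3 <- R3 - (-2)*R2:  [  0   0   2  -2   8 ]
R4 <- R4 - (1)*R2:  [   0    0    8  -11   29 ]
R4 <- R4 - (4)*R3:  [  0   0   0  -3  -3 ]
Row echelon form:
[ -2  -5  1  -3  |  -2 ]
[  0   2  5  -4  |  21 ]
[  0   0  2  -2  |   8 ]
[  0   0  0  -3  |  -3 ]
Back-substitution:
x_4 = (-3) / -3 = 1
x_3 = (8 - (-2)*(1)) / 2 = 5
x_2 = (21 - (5)*(5) - (-4)*(1)) / 2 = 0
x_1 = (-2 - (-5)*(0) - (1)*(5) - (-3)*(1)) / -2 = 2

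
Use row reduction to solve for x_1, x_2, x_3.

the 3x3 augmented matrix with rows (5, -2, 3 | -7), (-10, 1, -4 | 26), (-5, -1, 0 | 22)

Forward elimination on [A|b]:
R2 <- R2 - (-2)*R1:  [  0  -3   2  12 ]
R3 <- R3 - (-1)*R1:  [  0  -3   3  15 ]
R3 <- R3 - (1)*R2:  [ 0  0  1  3 ]
Row echelon form:
[ 5  -2  3  |  -7 ]
[ 0  -3  2  |  12 ]
[ 0   0  1  |   3 ]
Back-substitution:
x_3 = (3) / 1 = 3
x_2 = (12 - (2)*(3)) / -3 = -2
x_1 = (-7 - (-2)*(-2) - (3)*(3)) / 5 = -4

(-4, -2, 3)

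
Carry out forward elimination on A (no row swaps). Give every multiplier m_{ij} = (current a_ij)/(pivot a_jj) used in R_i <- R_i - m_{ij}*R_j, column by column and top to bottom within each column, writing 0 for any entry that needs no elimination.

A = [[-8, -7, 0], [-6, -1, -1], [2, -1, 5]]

multipliers: 3/4, -1/4, -11/17

Forward elimination:
R2 <- R2 - (3/4)*R1:  [    0  17/4    -1 ]
R3 <- R3 - (-1/4)*R1:  [     0  -11/4      5 ]
R3 <- R3 - (-11/17)*R2:  [     0      0  74/17 ]
Multipliers (in order of application): m_{21} = 3/4, m_{31} = -1/4, m_{32} = -11/17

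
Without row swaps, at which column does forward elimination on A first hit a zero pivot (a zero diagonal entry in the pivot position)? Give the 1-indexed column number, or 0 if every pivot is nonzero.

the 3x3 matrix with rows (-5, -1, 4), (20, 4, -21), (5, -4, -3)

Naive forward elimination:
R2 <- R2 - (-4)*R1:  [  0   0  -5 ]
R3 <- R3 - (-1)*R1:  [  0  -5   1 ]
Matrix at this point:
[ -5  -1   4 ]
[  0   0  -5 ]
[  0  -5   1 ]
Pivot entry (2,2) is zero but row 3 has -5 in column 2 -> naive elimination stops; a row interchange (e.g. R2 <-> R3) would be required here.

first zero-pivot column = 2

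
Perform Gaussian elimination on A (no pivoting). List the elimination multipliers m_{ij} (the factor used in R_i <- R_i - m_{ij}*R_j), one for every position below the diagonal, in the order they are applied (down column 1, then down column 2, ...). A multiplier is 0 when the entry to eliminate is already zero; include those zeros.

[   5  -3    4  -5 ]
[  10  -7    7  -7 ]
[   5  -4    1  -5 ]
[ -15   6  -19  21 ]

multipliers: 2, 1, -3, 1, 3, 2

Forward elimination:
R2 <- R2 - (2)*R1:  [  0  -1  -1   3 ]
R3 <- R3 - (1)*R1:  [  0  -1  -3   0 ]
R4 <- R4 - (-3)*R1:  [  0  -3  -7   6 ]
R3 <- R3 - (1)*R2:  [  0   0  -2  -3 ]
R4 <- R4 - (3)*R2:  [  0   0  -4  -3 ]
R4 <- R4 - (2)*R3:  [ 0  0  0  3 ]
Multipliers (in order of application): m_{21} = 2, m_{31} = 1, m_{41} = -3, m_{32} = 1, m_{42} = 3, m_{43} = 2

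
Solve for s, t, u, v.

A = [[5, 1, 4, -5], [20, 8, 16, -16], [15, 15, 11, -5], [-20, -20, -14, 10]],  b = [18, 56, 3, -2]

Forward elimination on [A|b]:
R2 <- R2 - (4)*R1:  [   0    4    0    4  -16 ]
R3 <- R3 - (3)*R1:  [   0   12   -1   10  -51 ]
R4 <- R4 - (-4)*R1:  [   0  -16    2  -10   70 ]
R3 <- R3 - (3)*R2:  [  0   0  -1  -2  -3 ]
R4 <- R4 - (-4)*R2:  [ 0  0  2  6  6 ]
R4 <- R4 - (-2)*R3:  [ 0  0  0  2  0 ]
Row echelon form:
[ 5  1   4  -5  |   18 ]
[ 0  4   0   4  |  -16 ]
[ 0  0  -1  -2  |   -3 ]
[ 0  0   0   2  |    0 ]
Back-substitution:
v = (0) / 2 = 0
u = (-3 - (-2)*(0)) / -1 = 3
t = (-16 - (4)*(0)) / 4 = -4
s = (18 - (1)*(-4) - (4)*(3) - (-5)*(0)) / 5 = 2

(2, -4, 3, 0)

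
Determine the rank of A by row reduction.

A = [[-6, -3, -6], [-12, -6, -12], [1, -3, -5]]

Row reduction:
R2 <- R2 - (2)*R1:  [ 0  0  0 ]
R3 <- R3 - (-1/6)*R1:  [    0  -7/2    -6 ]
R2 <-> R3   (pivot in column 2 was zero)
[ -6    -3  -6 ]
[  0  -7/2  -6 ]
[  0     0   0 ]
Row echelon form:
[ -6    -3  -6 ]
[  0  -7/2  -6 ]
[  0     0   0 ]
Nonzero rows / pivot columns: 2

rank(A) = 2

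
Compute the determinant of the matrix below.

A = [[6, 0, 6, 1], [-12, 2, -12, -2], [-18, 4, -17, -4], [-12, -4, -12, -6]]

Forward elimination:
R2 <- R2 - (-2)*R1:  [ 0  2  0  0 ]
R3 <- R3 - (-3)*R1:  [  0   4   1  -1 ]
R4 <- R4 - (-2)*R1:  [  0  -4   0  -4 ]
R3 <- R3 - (2)*R2:  [  0   0   1  -1 ]
R4 <- R4 - (-2)*R2:  [  0   0   0  -4 ]
Upper-triangular form:
[ 6  0  6   1 ]
[ 0  2  0   0 ]
[ 0  0  1  -1 ]
[ 0  0  0  -4 ]
det(A) = (-1)^0 * (6) * (2) * (1) * (-4) = -48  (0 row swaps -> sign +1)

det(A) = -48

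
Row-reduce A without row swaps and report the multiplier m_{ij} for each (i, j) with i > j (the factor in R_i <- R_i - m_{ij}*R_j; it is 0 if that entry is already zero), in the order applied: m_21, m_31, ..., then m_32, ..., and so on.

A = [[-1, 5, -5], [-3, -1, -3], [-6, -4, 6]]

multipliers: 3, 6, 17/8

Forward elimination:
R2 <- R2 - (3)*R1:  [   0  -16   12 ]
R3 <- R3 - (6)*R1:  [   0  -34   36 ]
R3 <- R3 - (17/8)*R2:  [    0     0  21/2 ]
Multipliers (in order of application): m_{21} = 3, m_{31} = 6, m_{32} = 17/8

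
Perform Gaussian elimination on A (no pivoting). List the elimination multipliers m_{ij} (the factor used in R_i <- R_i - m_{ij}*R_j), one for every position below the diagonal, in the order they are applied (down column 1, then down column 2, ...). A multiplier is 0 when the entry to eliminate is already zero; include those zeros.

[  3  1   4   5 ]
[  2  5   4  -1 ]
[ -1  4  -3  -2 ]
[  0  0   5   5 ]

multipliers: 2/3, -1/3, 0, 1, 0, -5/3

Forward elimination:
R2 <- R2 - (2/3)*R1:  [     0   13/3    4/3  -13/3 ]
R3 <- R3 - (-1/3)*R1:  [    0  13/3  -5/3  -1/3 ]
R4: entry in column 1 is already 0 -> m_{41} = 0 (no row operation needed)
R3 <- R3 - (1)*R2:  [  0   0  -3   4 ]
R4: entry in column 2 is already 0 -> m_{42} = 0 (no row operation needed)
R4 <- R4 - (-5/3)*R3:  [    0     0     0  35/3 ]
Multipliers (in order of application): m_{21} = 2/3, m_{31} = -1/3, m_{41} = 0, m_{32} = 1, m_{42} = 0, m_{43} = -5/3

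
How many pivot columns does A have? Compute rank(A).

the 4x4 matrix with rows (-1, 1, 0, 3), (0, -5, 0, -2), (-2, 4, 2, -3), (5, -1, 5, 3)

rank(A) = 4

Row reduction:
R3 <- R3 - (2)*R1:  [  0   2   2  -9 ]
R4 <- R4 - (-5)*R1:  [  0   4   5  18 ]
R3 <- R3 - (-2/5)*R2:  [     0      0      2  -49/5 ]
R4 <- R4 - (-4/5)*R2:  [    0     0     5  82/5 ]
R4 <- R4 - (5/2)*R3:  [      0       0       0  409/10 ]
Row echelon form:
[ -1   1  0       3 ]
[  0  -5  0      -2 ]
[  0   0  2   -49/5 ]
[  0   0  0  409/10 ]
Nonzero rows / pivot columns: 4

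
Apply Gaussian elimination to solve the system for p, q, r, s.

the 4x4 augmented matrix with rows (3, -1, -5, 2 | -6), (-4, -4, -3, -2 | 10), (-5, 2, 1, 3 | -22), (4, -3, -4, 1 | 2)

Forward elimination on [A|b]:
R2 <- R2 - (-4/3)*R1:  [     0  -16/3  -29/3    2/3      2 ]
R3 <- R3 - (-5/3)*R1:  [     0    1/3  -22/3   19/3    -32 ]
R4 <- R4 - (4/3)*R1:  [    0  -5/3   8/3  -5/3    10 ]
R3 <- R3 - (-1/16)*R2:  [       0        0  -127/16     51/8   -255/8 ]
R4 <- R4 - (5/16)*R2:  [     0      0  91/16  -15/8   75/8 ]
R4 <- R4 - (-91/127)*R3:  [         0          0          0    342/127  -1710/127 ]
Row echelon form:
[ 3     -1       -5        2  |         -6 ]
[ 0  -16/3    -29/3      2/3  |          2 ]
[ 0      0  -127/16     51/8  |     -255/8 ]
[ 0      0        0  342/127  |  -1710/127 ]
Back-substitution:
s = (-1710/127) / (342/127) = -5
r = (-255/8 - (51/8)*(-5)) / (-127/16) = 0
q = (2 - (-29/3)*(0) - (2/3)*(-5)) / (-16/3) = -1
p = (-6 - (-1)*(-1) - (-5)*(0) - (2)*(-5)) / 3 = 1

(1, -1, 0, -5)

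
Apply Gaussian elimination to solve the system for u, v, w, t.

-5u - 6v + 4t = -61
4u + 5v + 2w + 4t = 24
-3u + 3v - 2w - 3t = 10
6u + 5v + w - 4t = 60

Forward elimination on [A|b]:
R2 <- R2 - (-4/5)*R1:  [      0     1/5       2    36/5  -124/5 ]
R3 <- R3 - (3/5)*R1:  [     0   33/5     -2  -27/5  233/5 ]
R4 <- R4 - (-6/5)*R1:  [     0  -11/5      1    4/5  -66/5 ]
R3 <- R3 - (33)*R2:  [    0     0   -68  -243   865 ]
R4 <- R4 - (-11)*R2:  [    0     0    23    80  -286 ]
R4 <- R4 - (-23/68)*R3:  [       0        0        0  -149/68   447/68 ]
Row echelon form:
[ -5   -6    0        4  |     -61 ]
[  0  1/5    2     36/5  |  -124/5 ]
[  0    0  -68     -243  |     865 ]
[  0    0    0  -149/68  |  447/68 ]
Back-substitution:
t = (447/68) / (-149/68) = -3
w = (865 - (-243)*(-3)) / -68 = -2
v = (-124/5 - (2)*(-2) - (36/5)*(-3)) / (1/5) = 4
u = (-61 - (-6)*(4) - (4)*(-3)) / -5 = 5

(5, 4, -2, -3)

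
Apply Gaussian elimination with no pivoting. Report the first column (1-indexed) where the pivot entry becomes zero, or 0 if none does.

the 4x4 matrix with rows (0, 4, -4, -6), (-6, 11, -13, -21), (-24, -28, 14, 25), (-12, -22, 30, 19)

Naive forward elimination:
Pivot entry (1,1) is zero but row 2 has -6 in column 1 -> naive elimination stops; a row interchange (e.g. R1 <-> R2) would be required here.

first zero-pivot column = 1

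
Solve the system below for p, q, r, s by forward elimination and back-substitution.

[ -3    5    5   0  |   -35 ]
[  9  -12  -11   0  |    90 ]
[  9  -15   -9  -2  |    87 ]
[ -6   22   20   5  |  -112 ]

(5, -1, -3, 0)

Forward elimination on [A|b]:
R2 <- R2 - (-3)*R1:  [   0    3    4    0  -15 ]
R3 <- R3 - (-3)*R1:  [   0    0    6   -2  -18 ]
R4 <- R4 - (2)*R1:  [   0   12   10    5  -42 ]
R4 <- R4 - (4)*R2:  [  0   0  -6   5  18 ]
R4 <- R4 - (-1)*R3:  [ 0  0  0  3  0 ]
Row echelon form:
[ -3  5  5   0  |  -35 ]
[  0  3  4   0  |  -15 ]
[  0  0  6  -2  |  -18 ]
[  0  0  0   3  |    0 ]
Back-substitution:
s = (0) / 3 = 0
r = (-18 - (-2)*(0)) / 6 = -3
q = (-15 - (4)*(-3)) / 3 = -1
p = (-35 - (5)*(-1) - (5)*(-3)) / -3 = 5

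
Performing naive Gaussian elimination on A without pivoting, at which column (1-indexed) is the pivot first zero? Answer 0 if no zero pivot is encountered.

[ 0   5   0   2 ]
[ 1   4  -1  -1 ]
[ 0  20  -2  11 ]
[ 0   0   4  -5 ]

first zero-pivot column = 1

Naive forward elimination:
Pivot entry (1,1) is zero but row 2 has 1 in column 1 -> naive elimination stops; a row interchange (e.g. R1 <-> R2) would be required here.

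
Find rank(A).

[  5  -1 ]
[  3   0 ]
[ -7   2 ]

Row reduction:
R2 <- R2 - (3/5)*R1:  [   0  3/5 ]
R3 <- R3 - (-7/5)*R1:  [   0  3/5 ]
R3 <- R3 - (1)*R2:  [ 0  0 ]
Row echelon form:
[ 5   -1 ]
[ 0  3/5 ]
[ 0    0 ]
Nonzero rows / pivot columns: 2

rank(A) = 2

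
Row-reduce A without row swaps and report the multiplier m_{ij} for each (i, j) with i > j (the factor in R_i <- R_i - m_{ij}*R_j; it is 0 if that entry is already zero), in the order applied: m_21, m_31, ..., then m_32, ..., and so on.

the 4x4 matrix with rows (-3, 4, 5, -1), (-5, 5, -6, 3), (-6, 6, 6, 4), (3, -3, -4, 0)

multipliers: 5/3, 2, -1, 6/5, -3/5, -19/33

Forward elimination:
R2 <- R2 - (5/3)*R1:  [     0   -5/3  -43/3   14/3 ]
R3 <- R3 - (2)*R1:  [  0  -2  -4   6 ]
R4 <- R4 - (-1)*R1:  [  0   1   1  -1 ]
R3 <- R3 - (6/5)*R2:  [    0     0  66/5   2/5 ]
R4 <- R4 - (-3/5)*R2:  [     0      0  -38/5    9/5 ]
R4 <- R4 - (-19/33)*R3:  [     0      0      0  67/33 ]
Multipliers (in order of application): m_{21} = 5/3, m_{31} = 2, m_{41} = -1, m_{32} = 6/5, m_{42} = -3/5, m_{43} = -19/33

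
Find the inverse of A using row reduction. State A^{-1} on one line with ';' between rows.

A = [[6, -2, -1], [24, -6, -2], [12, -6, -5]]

Gauss-Jordan on [A | I]:
R1 <- (1/6)*R1:  [    1  -1/3  -1/6  |   1/6     0     0 ]
R2 <- R2 - (24)*R1:  [  0   2   2  |  -4   1   0 ]
R3 <- R3 - (12)*R1:  [  0  -2  -3  |  -2   0   1 ]
R2 <- (1/2)*R2:  [   0    1    1  |   -2  1/2    0 ]
R1 <- R1 - (-1/3)*R2:  [    1     0   1/6  |  -1/2   1/6     0 ]
R3 <- R3 - (-2)*R2:  [  0   0  -1  |  -6   1   1 ]
R3 <- (1/-1)*R3:  [  0   0   1  |   6  -1  -1 ]
R1 <- R1 - (1/6)*R3:  [    1     0     0  |  -3/2   1/3   1/6 ]
R2 <- R2 - (1)*R3:  [   0    1    0  |   -8  3/2    1 ]
Right block of [I | A^{-1}] is the inverse:
[ -3/2  1/3  1/6 ]
[   -8  3/2    1 ]
[    6   -1   -1 ]

inverse = [-3/2 1/3 1/6; -8 3/2 1; 6 -1 -1]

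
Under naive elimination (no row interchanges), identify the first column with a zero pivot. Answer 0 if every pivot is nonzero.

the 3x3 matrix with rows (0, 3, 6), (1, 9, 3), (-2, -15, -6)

first zero-pivot column = 1

Naive forward elimination:
Pivot entry (1,1) is zero but row 2 has 1 in column 1 -> naive elimination stops; a row interchange (e.g. R1 <-> R2) would be required here.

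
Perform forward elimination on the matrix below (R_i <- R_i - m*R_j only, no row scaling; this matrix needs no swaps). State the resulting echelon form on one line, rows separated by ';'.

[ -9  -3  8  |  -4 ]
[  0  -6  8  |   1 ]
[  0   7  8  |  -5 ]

REF = [-9 -3 8 -4; 0 -6 8 1; 0 0 52/3 -23/6]

Forward elimination:
R3 <- R3 - (-7/6)*R2:  [     0      0   52/3  -23/6 ]
Row echelon form:
[ -9  -3     8  |     -4 ]
[  0  -6     8  |      1 ]
[  0   0  52/3  |  -23/6 ]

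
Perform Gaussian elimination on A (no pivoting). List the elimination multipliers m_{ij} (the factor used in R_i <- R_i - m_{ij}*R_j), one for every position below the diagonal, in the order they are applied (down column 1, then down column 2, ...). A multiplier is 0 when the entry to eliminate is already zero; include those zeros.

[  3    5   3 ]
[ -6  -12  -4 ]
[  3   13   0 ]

multipliers: -2, 1, -4

Forward elimination:
R2 <- R2 - (-2)*R1:  [  0  -2   2 ]
R3 <- R3 - (1)*R1:  [  0   8  -3 ]
R3 <- R3 - (-4)*R2:  [ 0  0  5 ]
Multipliers (in order of application): m_{21} = -2, m_{31} = 1, m_{32} = -4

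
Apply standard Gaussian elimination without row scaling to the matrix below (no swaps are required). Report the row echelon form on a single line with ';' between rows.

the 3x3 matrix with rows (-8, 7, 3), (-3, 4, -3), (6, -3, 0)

Forward elimination:
R2 <- R2 - (3/8)*R1:  [     0   11/8  -33/8 ]
R3 <- R3 - (-3/4)*R1:  [   0  9/4  9/4 ]
R3 <- R3 - (18/11)*R2:  [ 0  0  9 ]
Row echelon form:
[ -8     7      3 ]
[  0  11/8  -33/8 ]
[  0     0      9 ]

REF = [-8 7 3; 0 11/8 -33/8; 0 0 9]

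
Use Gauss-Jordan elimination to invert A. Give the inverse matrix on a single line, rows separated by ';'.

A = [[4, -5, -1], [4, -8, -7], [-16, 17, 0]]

Gauss-Jordan on [A | I]:
R1 <- (1/4)*R1:  [    1  -5/4  -1/4  |   1/4     0     0 ]
R2 <- R2 - (4)*R1:  [  0  -3  -6  |  -1   1   0 ]
R3 <- R3 - (-16)*R1:  [  0  -3  -4  |   4   0   1 ]
R2 <- (1/-3)*R2:  [    0     1     2  |   1/3  -1/3     0 ]
R1 <- R1 - (-5/4)*R2:  [     1      0    9/4  |    2/3  -5/12      0 ]
R3 <- R3 - (-3)*R2:  [  0   0   2  |   5  -1   1 ]
R3 <- (1/2)*R3:  [    0     0     1  |   5/2  -1/2   1/2 ]
R1 <- R1 - (9/4)*R3:  [       1        0        0  |  -119/24    17/24     -9/8 ]
R2 <- R2 - (2)*R3:  [     0      1      0  |  -14/3    2/3     -1 ]
Right block of [I | A^{-1}] is the inverse:
[ -119/24  17/24  -9/8 ]
[   -14/3    2/3    -1 ]
[     5/2   -1/2   1/2 ]

inverse = [-119/24 17/24 -9/8; -14/3 2/3 -1; 5/2 -1/2 1/2]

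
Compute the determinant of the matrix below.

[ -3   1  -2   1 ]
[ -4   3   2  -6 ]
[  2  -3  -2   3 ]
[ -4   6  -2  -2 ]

Forward elimination:
R2 <- R2 - (4/3)*R1:  [     0    5/3   14/3  -22/3 ]
R3 <- R3 - (-2/3)*R1:  [     0   -7/3  -10/3   11/3 ]
R4 <- R4 - (4/3)*R1:  [     0   14/3    2/3  -10/3 ]
R3 <- R3 - (-7/5)*R2:  [     0      0   16/5  -33/5 ]
R4 <- R4 - (14/5)*R2:  [     0      0  -62/5   86/5 ]
R4 <- R4 - (-31/8)*R3:  [     0      0      0  -67/8 ]
Upper-triangular form:
[ -3    1    -2      1 ]
[  0  5/3  14/3  -22/3 ]
[  0    0  16/5  -33/5 ]
[  0    0     0  -67/8 ]
det(A) = (-1)^0 * (-3) * (5/3) * (16/5) * (-67/8) = 134  (0 row swaps -> sign +1)

det(A) = 134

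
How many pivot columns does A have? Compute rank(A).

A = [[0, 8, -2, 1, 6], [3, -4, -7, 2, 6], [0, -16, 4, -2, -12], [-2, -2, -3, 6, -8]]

Row reduction:
R1 <-> R2   (pivot in column 1 was zero)
[  3   -4  -7   2    6 ]
[  0    8  -2   1    6 ]
[  0  -16   4  -2  -12 ]
[ -2   -2  -3   6   -8 ]
R4 <- R4 - (-2/3)*R1:  [     0  -14/3  -23/3   22/3     -4 ]
R3 <- R3 - (-2)*R2:  [ 0  0  0  0  0 ]
R4 <- R4 - (-7/12)*R2:  [     0      0  -53/6  95/12   -1/2 ]
R3 <-> R4   (pivot in column 3 was zero)
[ 3  -4     -7      2     6 ]
[ 0   8     -2      1     6 ]
[ 0   0  -53/6  95/12  -1/2 ]
[ 0   0      0      0     0 ]
Row echelon form:
[ 3  -4     -7      2     6 ]
[ 0   8     -2      1     6 ]
[ 0   0  -53/6  95/12  -1/2 ]
[ 0   0      0      0     0 ]
Nonzero rows / pivot columns: 3

rank(A) = 3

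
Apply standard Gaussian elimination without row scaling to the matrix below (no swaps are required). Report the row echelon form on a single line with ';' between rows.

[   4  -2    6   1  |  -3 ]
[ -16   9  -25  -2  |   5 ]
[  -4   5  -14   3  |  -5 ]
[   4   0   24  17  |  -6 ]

REF = [4 -2 6 1 -3; 0 1 -1 2 -7; 0 0 -5 -2 13; 0 0 0 4 63]

Forward elimination:
R2 <- R2 - (-4)*R1:  [  0   1  -1   2  -7 ]
R3 <- R3 - (-1)*R1:  [  0   3  -8   4  -8 ]
R4 <- R4 - (1)*R1:  [  0   2  18  16  -3 ]
R3 <- R3 - (3)*R2:  [  0   0  -5  -2  13 ]
R4 <- R4 - (2)*R2:  [  0   0  20  12  11 ]
R4 <- R4 - (-4)*R3:  [  0   0   0   4  63 ]
Row echelon form:
[ 4  -2   6   1  |  -3 ]
[ 0   1  -1   2  |  -7 ]
[ 0   0  -5  -2  |  13 ]
[ 0   0   0   4  |  63 ]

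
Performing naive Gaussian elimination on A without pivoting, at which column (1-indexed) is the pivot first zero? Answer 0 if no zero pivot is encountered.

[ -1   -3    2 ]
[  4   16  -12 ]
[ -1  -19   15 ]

first zero-pivot column = 0

Naive forward elimination:
R2 <- R2 - (-4)*R1:  [  0   4  -4 ]
R3 <- R3 - (1)*R1:  [   0  -16   13 ]
R3 <- R3 - (-4)*R2:  [  0   0  -3 ]
All pivots nonzero; naive elimination completes without hitting a zero pivot.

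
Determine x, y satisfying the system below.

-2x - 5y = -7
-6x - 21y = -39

Forward elimination on [A|b]:
R2 <- R2 - (3)*R1:  [   0   -6  -18 ]
Row echelon form:
[ -2  -5  |   -7 ]
[  0  -6  |  -18 ]
Back-substitution:
y = (-18) / -6 = 3
x = (-7 - (-5)*(3)) / -2 = -4

(-4, 3)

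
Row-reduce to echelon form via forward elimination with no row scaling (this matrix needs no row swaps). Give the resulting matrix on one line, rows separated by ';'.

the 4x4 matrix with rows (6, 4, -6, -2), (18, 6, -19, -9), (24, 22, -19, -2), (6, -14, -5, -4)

REF = [6 4 -6 -2; 0 -6 -1 -3; 0 0 4 3; 0 0 0 4]

Forward elimination:
R2 <- R2 - (3)*R1:  [  0  -6  -1  -3 ]
R3 <- R3 - (4)*R1:  [ 0  6  5  6 ]
R4 <- R4 - (1)*R1:  [   0  -18    1   -2 ]
R3 <- R3 - (-1)*R2:  [ 0  0  4  3 ]
R4 <- R4 - (3)*R2:  [ 0  0  4  7 ]
R4 <- R4 - (1)*R3:  [ 0  0  0  4 ]
Row echelon form:
[ 6   4  -6  -2 ]
[ 0  -6  -1  -3 ]
[ 0   0   4   3 ]
[ 0   0   0   4 ]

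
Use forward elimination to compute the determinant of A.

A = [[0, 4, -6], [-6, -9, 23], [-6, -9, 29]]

det(A) = 144

Forward elimination:
R1 <-> R2   (pivot in column 1 was zero)
[ -6  -9  23 ]
[  0   4  -6 ]
[ -6  -9  29 ]
R3 <- R3 - (1)*R1:  [ 0  0  6 ]
Upper-triangular form:
[ -6  -9  23 ]
[  0   4  -6 ]
[  0   0   6 ]
det(A) = (-1)^1 * (-6) * (4) * (6) = 144  (1 row swap -> sign -1)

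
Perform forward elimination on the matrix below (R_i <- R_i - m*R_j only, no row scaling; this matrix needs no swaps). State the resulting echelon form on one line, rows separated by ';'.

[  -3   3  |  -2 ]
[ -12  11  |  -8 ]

REF = [-3 3 -2; 0 -1 0]

Forward elimination:
R2 <- R2 - (4)*R1:  [  0  -1   0 ]
Row echelon form:
[ -3   3  |  -2 ]
[  0  -1  |   0 ]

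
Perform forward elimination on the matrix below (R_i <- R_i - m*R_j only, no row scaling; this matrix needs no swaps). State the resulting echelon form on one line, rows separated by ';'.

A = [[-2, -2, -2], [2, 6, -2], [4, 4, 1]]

Forward elimination:
R2 <- R2 - (-1)*R1:  [  0   4  -4 ]
R3 <- R3 - (-2)*R1:  [  0   0  -3 ]
Row echelon form:
[ -2  -2  -2 ]
[  0   4  -4 ]
[  0   0  -3 ]

REF = [-2 -2 -2; 0 4 -4; 0 0 -3]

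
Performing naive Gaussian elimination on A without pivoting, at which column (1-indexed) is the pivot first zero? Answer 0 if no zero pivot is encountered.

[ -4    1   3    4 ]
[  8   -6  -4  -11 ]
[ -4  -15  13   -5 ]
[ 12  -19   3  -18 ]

first zero-pivot column = 4

Naive forward elimination:
R2 <- R2 - (-2)*R1:  [  0  -4   2  -3 ]
R3 <- R3 - (1)*R1:  [   0  -16   10   -9 ]
R4 <- R4 - (-3)*R1:  [   0  -16   12   -6 ]
R3 <- R3 - (4)*R2:  [ 0  0  2  3 ]
R4 <- R4 - (4)*R2:  [ 0  0  4  6 ]
R4 <- R4 - (2)*R3:  [ 0  0  0  0 ]
Matrix at this point:
[ -4   1  3   4 ]
[  0  -4  2  -3 ]
[  0   0  2   3 ]
[  0   0  0   0 ]
Pivot entry (4,4) in the last row is zero and there are no rows below to swap with -> zero pivot in column 4 (A is singular).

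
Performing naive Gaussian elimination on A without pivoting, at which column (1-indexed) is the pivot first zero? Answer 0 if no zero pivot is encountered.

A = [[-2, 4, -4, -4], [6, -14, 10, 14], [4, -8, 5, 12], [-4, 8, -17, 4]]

Naive forward elimination:
R2 <- R2 - (-3)*R1:  [  0  -2  -2   2 ]
R3 <- R3 - (-2)*R1:  [  0   0  -3   4 ]
R4 <- R4 - (2)*R1:  [  0   0  -9  12 ]
R4 <- R4 - (3)*R3:  [ 0  0  0  0 ]
Matrix at this point:
[ -2   4  -4  -4 ]
[  0  -2  -2   2 ]
[  0   0  -3   4 ]
[  0   0   0   0 ]
Pivot entry (4,4) in the last row is zero and there are no rows below to swap with -> zero pivot in column 4 (A is singular).

first zero-pivot column = 4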